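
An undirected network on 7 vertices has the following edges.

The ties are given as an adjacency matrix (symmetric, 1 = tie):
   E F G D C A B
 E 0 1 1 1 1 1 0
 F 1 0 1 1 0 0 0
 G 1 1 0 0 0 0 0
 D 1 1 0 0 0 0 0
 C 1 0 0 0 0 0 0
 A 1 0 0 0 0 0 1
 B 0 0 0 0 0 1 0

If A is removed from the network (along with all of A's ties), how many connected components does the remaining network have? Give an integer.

Without A, the remaining ties split the others into: {C, D, E, F, G}; {B}.
That's 2 separate components.

2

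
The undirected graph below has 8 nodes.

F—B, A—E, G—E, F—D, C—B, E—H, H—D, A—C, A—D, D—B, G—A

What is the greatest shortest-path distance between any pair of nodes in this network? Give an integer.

Eccentricity of each node (its greatest distance to any other): A:2, B:3, C:3, D:2, E:3, F:3, G:3, H:3.
The maximum eccentricity is 3, realized for instance by the pair C–H via C – B – D – H. So the diameter is 3.

3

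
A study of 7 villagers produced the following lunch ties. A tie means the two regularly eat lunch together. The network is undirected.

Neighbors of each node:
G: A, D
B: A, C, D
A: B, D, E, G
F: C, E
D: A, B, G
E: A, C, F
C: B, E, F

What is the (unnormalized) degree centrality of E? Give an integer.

3

E is directly tied to A, C, and F. That is 3 neighbors, so the degree of E is 3.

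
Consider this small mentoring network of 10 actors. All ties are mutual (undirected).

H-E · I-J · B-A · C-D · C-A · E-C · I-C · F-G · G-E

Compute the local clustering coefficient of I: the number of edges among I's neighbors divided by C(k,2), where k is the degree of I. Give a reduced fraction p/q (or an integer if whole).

I's neighbors: C and J (k = 2).
Possible neighbor pairs: C(2,2) = 1. Edges among them: none → e = 0.
Clustering(I) = 0/1.

0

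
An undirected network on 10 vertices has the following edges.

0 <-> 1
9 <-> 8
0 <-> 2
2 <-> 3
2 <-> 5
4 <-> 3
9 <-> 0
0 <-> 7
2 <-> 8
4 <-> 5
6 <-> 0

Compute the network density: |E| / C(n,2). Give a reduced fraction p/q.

11/45

There are 11 edges and 10 nodes, so the maximum possible is C(10,2) = 45.
Density = 11/45.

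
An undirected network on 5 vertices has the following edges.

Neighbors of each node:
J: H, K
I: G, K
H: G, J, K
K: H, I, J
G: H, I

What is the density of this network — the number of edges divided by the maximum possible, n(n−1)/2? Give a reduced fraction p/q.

3/5

There are 6 edges and 5 nodes, so the maximum possible is C(5,2) = 10.
Density = 6/10 = 3/5.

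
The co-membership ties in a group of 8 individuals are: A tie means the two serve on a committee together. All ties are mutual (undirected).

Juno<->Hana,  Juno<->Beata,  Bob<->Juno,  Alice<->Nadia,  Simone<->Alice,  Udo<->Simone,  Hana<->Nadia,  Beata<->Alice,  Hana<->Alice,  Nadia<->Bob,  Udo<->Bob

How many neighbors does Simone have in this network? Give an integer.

2

Simone is directly tied to Alice and Udo. That is 2 neighbors, so the degree of Simone is 2.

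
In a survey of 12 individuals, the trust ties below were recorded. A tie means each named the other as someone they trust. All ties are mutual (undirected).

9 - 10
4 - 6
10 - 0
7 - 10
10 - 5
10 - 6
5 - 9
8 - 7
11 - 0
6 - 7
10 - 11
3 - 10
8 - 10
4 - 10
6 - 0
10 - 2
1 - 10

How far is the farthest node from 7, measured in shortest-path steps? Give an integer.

Distances from 7: 0:2, 1:2, 2:2, 3:2, 4:2, 5:2, 6:1, 8:1, 9:2, 10:1, 11:2.
The largest is 2 (to 2, 4, 11, 5, 1, 0, 3, and 9), so the eccentricity of 7 is 2.

2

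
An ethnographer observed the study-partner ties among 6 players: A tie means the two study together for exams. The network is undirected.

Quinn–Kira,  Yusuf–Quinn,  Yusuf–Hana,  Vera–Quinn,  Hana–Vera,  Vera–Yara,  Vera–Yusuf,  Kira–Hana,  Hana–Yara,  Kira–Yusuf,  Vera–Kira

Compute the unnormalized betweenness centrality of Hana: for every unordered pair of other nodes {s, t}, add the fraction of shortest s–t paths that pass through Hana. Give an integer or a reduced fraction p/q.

1

Pairs whose geodesics pass through Hana — Yusuf–Yara: 1/2; Kira–Yara: 1/2.
All other pairs contribute 0.
Summing the contributions gives betweenness(Hana) = 1.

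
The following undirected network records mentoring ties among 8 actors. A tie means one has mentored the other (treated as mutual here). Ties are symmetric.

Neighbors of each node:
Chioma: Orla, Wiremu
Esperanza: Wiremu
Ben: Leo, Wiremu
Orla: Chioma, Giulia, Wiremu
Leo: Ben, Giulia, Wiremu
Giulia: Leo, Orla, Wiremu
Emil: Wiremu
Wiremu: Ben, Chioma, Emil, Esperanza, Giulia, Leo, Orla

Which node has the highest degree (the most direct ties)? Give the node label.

Wiremu

Degrees — Ben:2, Chioma:2, Emil:1, Esperanza:1, Giulia:3, Leo:3, Orla:3, Wiremu:7.
The maximum is 7, attained only by Wiremu.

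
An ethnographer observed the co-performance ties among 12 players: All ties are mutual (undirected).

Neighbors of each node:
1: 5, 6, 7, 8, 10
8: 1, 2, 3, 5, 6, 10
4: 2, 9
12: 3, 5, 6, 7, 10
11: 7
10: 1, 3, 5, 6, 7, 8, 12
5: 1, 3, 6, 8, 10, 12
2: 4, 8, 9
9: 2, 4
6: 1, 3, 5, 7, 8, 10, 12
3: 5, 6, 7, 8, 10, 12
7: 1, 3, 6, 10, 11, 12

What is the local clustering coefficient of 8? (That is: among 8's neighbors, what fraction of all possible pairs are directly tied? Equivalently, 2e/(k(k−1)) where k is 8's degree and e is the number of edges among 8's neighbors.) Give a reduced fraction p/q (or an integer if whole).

8's neighbors: 1, 2, 3, 5, 6, and 10 (k = 6).
Possible neighbor pairs: C(6,2) = 15. Edges among them: 1–5, 1–6, 1–10, 3–5, 3–6, 3–10, 5–6, 5–10, 6–10 → e = 9.
Clustering(8) = 9/15 = 3/5.

3/5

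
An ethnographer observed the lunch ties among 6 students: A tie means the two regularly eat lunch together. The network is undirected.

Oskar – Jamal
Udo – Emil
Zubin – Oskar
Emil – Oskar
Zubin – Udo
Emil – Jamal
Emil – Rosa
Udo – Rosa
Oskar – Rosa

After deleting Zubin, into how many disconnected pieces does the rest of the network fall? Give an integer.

1

Zubin's neighbors (Oskar and Udo) remain reachable from one another through other ties, so the rest of the network stays in one piece.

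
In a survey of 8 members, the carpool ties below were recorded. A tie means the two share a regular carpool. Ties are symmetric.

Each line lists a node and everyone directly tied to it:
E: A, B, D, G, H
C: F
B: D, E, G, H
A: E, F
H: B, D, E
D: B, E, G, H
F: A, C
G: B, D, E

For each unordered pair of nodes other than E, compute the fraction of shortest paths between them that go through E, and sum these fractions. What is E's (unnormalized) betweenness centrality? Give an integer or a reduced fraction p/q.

Pairs whose geodesics pass through E — B–A: 1; B–C: 1; B–F: 1; D–A: 1; D–C: 1; D–F: 1; H–G: 1/3; H–A: 1; H–C: 1; H–F: 1; G–A: 1; G–C: 1; G–F: 1.
All other pairs contribute 0.
Summing the contributions gives betweenness(E) = 37/3.

37/3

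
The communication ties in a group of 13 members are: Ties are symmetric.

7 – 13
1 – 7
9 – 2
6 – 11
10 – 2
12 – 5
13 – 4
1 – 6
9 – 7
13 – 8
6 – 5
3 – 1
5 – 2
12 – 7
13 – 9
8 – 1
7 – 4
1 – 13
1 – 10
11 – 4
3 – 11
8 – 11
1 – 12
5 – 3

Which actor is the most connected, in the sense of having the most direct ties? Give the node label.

Degrees — 1:7, 2:3, 3:3, 4:3, 5:4, 6:3, 7:5, 8:3, 9:3, 10:2, 11:4, 12:3, 13:5.
The maximum is 7, attained only by 1.

1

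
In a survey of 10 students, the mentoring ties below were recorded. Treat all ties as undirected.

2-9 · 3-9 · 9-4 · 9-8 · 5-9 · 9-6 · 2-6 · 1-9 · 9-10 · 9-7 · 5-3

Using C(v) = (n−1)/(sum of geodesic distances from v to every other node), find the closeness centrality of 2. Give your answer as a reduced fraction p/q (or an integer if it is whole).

Distances from 2: 1:2, 3:2, 4:2, 5:2, 6:1, 7:2, 8:2, 9:1, 10:2. Sum = 16.
n = 10, so closeness = 9/16.

9/16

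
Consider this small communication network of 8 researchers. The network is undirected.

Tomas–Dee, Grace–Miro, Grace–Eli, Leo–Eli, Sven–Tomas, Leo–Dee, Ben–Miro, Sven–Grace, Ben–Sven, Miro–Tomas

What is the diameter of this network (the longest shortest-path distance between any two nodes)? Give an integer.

4

Eccentricity of each node (its greatest distance to any other): Ben:4, Dee:3, Eli:3, Grace:3, Leo:4, Miro:3, Sven:3, Tomas:3.
The maximum eccentricity is 4, realized for instance by the pair Leo–Ben via Leo – Eli – Grace – Miro – Ben. So the diameter is 4.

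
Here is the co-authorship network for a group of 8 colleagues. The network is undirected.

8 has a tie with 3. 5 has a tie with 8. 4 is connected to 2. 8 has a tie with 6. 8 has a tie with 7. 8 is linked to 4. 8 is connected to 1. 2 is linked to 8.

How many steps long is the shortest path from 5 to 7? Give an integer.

One shortest route is 5 – 8 – 7, which uses 2 edges, and 5 and 7 are not directly tied, so nothing shorter exists. So d(5,7) = 2.

2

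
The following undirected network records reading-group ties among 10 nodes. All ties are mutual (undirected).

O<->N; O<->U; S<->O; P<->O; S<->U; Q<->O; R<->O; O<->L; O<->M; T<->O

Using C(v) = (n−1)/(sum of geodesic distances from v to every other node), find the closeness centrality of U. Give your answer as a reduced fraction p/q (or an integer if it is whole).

9/16

Distances from U: L:2, M:2, N:2, O:1, P:2, Q:2, R:2, S:1, T:2. Sum = 16.
n = 10, so closeness = 9/16.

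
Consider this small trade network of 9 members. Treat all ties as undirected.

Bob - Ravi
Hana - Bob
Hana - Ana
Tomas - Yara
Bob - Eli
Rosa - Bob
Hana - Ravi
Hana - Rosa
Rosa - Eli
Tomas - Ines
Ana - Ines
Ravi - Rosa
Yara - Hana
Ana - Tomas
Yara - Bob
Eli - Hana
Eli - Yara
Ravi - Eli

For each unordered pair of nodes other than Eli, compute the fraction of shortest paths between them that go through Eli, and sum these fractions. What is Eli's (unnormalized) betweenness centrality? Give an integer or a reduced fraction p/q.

7/6

Pairs whose geodesics pass through Eli — Yara–Ravi: 1/3; Yara–Rosa: 1/3; Ravi–Tomas: 1/4; Rosa–Tomas: 1/4.
All other pairs contribute 0.
Summing the contributions gives betweenness(Eli) = 7/6.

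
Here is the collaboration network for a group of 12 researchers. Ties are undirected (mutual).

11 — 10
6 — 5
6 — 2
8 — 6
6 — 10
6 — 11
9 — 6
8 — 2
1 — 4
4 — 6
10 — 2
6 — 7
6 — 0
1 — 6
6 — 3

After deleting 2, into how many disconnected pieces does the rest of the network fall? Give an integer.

2's neighbors (6, 8, and 10) remain reachable from one another through other ties, so the rest of the network stays in one piece.

1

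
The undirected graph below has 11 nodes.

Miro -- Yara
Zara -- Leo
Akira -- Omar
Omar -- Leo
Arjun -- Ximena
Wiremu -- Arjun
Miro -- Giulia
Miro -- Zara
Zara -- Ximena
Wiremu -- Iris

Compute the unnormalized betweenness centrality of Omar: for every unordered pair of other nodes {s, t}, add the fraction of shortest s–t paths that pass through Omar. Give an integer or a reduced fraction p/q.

9

Pairs whose geodesics pass through Omar — Giulia–Akira: 1; Iris–Akira: 1; Yara–Akira: 1; Wiremu–Akira: 1; Arjun–Akira: 1; Leo–Akira: 1; Ximena–Akira: 1; Akira–Miro: 1; Akira–Zara: 1.
All other pairs contribute 0.
Summing the contributions gives betweenness(Omar) = 9.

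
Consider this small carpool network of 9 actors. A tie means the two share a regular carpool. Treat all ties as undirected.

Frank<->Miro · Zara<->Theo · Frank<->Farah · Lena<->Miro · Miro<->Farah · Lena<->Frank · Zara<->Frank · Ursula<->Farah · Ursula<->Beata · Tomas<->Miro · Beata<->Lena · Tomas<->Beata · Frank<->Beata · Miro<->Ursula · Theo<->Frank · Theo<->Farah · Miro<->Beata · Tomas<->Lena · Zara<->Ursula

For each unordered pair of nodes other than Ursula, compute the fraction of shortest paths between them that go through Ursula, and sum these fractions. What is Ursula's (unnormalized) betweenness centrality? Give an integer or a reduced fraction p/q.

Pairs whose geodesics pass through Ursula — Beata–Zara: 1/2; Beata–Farah: 1/3; Miro–Zara: 1/2; Tomas–Zara: 2/5; Zara–Farah: 1/3.
All other pairs contribute 0.
Summing the contributions gives betweenness(Ursula) = 31/15.

31/15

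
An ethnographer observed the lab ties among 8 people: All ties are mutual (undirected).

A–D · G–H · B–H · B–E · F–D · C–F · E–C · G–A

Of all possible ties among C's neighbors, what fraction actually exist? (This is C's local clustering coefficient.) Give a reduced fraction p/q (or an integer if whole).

C's neighbors: E and F (k = 2).
Possible neighbor pairs: C(2,2) = 1. Edges among them: none → e = 0.
Clustering(C) = 0/1.

0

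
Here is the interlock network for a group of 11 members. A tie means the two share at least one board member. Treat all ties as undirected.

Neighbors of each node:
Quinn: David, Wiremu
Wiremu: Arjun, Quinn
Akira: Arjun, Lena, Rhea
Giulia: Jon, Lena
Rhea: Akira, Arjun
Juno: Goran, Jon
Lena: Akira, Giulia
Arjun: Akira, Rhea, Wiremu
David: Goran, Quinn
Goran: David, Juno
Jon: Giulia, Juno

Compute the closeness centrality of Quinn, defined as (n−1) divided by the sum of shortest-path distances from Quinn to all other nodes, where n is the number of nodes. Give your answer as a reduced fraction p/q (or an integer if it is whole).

5/14

Distances from Quinn: Akira:3, Arjun:2, David:1, Giulia:5, Goran:2, Jon:4, Juno:3, Lena:4, Rhea:3, Wiremu:1. Sum = 28.
n = 11, so closeness = 10/28 = 5/14.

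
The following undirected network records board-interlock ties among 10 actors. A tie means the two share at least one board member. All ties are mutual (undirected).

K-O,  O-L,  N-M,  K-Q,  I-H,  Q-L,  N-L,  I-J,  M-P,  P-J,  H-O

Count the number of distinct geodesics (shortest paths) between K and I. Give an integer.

1

The shortest distance is 3, and the only length-3 path is K–O–H–I. So there is exactly 1 shortest path.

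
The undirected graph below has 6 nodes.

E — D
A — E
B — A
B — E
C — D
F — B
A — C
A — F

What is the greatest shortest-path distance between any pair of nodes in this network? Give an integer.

Eccentricity of each node (its greatest distance to any other): A:2, B:2, C:2, D:3, E:2, F:3.
The maximum eccentricity is 3, realized for instance by the pair F–D via F – B – E – D. So the diameter is 3.

3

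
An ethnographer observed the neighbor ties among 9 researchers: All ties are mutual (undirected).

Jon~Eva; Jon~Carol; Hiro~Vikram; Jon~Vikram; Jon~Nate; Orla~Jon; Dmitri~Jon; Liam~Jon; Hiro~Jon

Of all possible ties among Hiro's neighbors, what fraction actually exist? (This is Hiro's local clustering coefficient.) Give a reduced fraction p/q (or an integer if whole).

1

Hiro's neighbors: Jon and Vikram (k = 2).
Possible neighbor pairs: C(2,2) = 1. Edges among them: Jon–Vikram → e = 1.
Clustering(Hiro) = 1/1.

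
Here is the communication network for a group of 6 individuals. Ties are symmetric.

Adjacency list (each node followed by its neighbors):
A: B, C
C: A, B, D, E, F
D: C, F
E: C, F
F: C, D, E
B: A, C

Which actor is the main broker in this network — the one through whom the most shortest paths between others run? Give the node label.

Unnormalized betweenness of each node: A:0, B:0, C:13/2, D:0, E:0, F:1/2.
C has the largest value, 13/2, making it the main broker — the node through which the most shortest paths run.

C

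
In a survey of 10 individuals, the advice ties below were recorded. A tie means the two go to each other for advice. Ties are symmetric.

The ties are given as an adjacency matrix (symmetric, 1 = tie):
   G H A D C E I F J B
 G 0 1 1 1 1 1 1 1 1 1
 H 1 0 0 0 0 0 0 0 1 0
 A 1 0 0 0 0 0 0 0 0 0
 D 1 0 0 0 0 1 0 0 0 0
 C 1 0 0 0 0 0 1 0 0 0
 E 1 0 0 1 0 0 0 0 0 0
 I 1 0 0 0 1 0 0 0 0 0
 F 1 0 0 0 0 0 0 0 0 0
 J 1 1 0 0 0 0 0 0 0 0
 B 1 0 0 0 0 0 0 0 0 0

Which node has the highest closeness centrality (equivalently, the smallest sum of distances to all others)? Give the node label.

Farness (sum of distances to all others) for each node — A:17, B:17, C:16, D:16, E:16, F:17, G:9, H:16, I:16, J:16.
The smallest farness is 9, for G, so G has the highest closeness.

G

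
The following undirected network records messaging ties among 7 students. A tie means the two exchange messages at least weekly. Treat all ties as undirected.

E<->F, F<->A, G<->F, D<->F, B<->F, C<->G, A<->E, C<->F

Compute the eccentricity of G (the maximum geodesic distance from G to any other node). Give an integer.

Distances from G: A:2, B:2, C:1, D:2, E:2, F:1.
The largest is 2 (to B, E, A, and D), so the eccentricity of G is 2.

2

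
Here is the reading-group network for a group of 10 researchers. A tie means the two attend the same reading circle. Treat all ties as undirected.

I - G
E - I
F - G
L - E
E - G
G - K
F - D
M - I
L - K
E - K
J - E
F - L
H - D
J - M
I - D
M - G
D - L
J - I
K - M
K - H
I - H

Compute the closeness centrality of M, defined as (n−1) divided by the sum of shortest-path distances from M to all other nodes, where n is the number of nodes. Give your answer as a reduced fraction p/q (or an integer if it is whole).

Distances from M: D:2, E:2, F:2, G:1, H:2, I:1, J:1, K:1, L:2. Sum = 14.
n = 10, so closeness = 9/14.

9/14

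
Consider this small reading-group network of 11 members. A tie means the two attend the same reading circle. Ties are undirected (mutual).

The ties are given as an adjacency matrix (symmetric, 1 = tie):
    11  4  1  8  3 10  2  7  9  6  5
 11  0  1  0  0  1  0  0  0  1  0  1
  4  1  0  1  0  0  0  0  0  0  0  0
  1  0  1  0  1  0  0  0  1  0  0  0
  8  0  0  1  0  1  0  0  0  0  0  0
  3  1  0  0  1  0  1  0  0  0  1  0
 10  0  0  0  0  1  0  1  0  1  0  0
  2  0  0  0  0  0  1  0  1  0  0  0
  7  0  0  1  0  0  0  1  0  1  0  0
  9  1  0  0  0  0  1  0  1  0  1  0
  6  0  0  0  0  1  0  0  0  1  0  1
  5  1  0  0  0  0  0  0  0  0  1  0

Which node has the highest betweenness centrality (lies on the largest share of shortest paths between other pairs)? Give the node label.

Unnormalized betweenness of each node: 1:99/20, 2:31/30, 3:39/4, 4:2, 5:2/3, 6:227/60, 7:77/12, 8:61/30, 9:48/5, 10:299/60, 11:587/60.
11 has the largest value, 587/60, making it the main broker — the node through which the most shortest paths run.

11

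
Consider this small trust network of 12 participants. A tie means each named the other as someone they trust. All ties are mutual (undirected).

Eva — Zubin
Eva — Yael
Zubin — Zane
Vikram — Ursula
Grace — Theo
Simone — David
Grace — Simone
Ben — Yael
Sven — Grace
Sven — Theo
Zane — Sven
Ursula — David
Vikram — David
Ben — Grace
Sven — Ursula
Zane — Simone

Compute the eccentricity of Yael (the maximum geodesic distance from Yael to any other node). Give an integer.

5

Distances from Yael: Ben:1, David:4, Eva:1, Grace:2, Simone:3, Sven:3, Theo:3, Ursula:4, Vikram:5, Zane:3, Zubin:2.
The largest is 5 (to Vikram), so the eccentricity of Yael is 5.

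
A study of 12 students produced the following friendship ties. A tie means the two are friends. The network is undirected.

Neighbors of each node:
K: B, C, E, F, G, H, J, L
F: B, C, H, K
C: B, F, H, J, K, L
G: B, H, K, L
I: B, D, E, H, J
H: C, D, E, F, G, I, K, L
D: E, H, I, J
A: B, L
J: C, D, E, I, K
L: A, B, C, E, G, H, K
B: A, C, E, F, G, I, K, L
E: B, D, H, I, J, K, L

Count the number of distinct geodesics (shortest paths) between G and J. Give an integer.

1

The shortest distance is 2, and the only length-2 path is G–K–J. So there is exactly 1 shortest path.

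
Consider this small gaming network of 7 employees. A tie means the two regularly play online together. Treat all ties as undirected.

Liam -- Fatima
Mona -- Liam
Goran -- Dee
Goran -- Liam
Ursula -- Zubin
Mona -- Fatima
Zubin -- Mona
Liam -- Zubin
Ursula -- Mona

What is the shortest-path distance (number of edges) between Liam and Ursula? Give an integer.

2

One shortest route is Liam – Zubin – Ursula, which uses 2 edges, and Liam and Ursula are not directly tied, so nothing shorter exists. So d(Liam,Ursula) = 2.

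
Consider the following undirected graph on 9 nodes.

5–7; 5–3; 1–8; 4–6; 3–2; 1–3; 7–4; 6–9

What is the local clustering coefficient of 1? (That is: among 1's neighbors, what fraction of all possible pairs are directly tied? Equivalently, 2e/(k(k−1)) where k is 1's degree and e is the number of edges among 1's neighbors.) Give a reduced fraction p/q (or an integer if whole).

0

1's neighbors: 3 and 8 (k = 2).
Possible neighbor pairs: C(2,2) = 1. Edges among them: none → e = 0.
Clustering(1) = 0/1.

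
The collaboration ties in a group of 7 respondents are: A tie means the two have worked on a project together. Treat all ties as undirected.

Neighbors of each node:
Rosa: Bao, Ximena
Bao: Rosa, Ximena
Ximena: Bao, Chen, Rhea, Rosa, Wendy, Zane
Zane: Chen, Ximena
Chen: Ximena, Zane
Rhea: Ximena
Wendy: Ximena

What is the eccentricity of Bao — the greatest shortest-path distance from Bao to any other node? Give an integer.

2

Distances from Bao: Chen:2, Rhea:2, Rosa:1, Wendy:2, Ximena:1, Zane:2.
The largest is 2 (to Rhea, Zane, Wendy, and Chen), so the eccentricity of Bao is 2.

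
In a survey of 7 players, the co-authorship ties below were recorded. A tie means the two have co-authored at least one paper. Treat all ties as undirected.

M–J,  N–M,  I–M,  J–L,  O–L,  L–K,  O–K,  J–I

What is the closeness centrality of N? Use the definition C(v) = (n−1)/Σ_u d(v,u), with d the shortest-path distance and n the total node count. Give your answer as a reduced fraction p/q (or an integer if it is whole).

Distances from N: I:2, J:2, K:4, L:3, M:1, O:4. Sum = 16.
n = 7, so closeness = 6/16 = 3/8.

3/8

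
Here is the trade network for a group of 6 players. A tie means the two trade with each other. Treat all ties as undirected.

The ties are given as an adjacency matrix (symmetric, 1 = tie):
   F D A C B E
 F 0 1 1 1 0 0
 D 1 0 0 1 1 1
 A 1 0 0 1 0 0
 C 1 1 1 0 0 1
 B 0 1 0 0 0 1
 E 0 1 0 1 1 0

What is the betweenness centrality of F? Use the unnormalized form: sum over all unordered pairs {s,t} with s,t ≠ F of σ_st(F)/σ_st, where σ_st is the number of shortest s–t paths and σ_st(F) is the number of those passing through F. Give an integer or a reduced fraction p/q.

Pairs whose geodesics pass through F — D–A: 1/2; A–B: 1/3.
All other pairs contribute 0.
Summing the contributions gives betweenness(F) = 5/6.

5/6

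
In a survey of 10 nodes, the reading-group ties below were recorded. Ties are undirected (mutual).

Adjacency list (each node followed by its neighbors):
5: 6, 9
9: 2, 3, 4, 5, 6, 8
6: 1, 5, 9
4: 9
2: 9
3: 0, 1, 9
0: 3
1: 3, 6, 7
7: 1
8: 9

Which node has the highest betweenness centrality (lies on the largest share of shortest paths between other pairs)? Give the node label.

Unnormalized betweenness of each node: 0:0, 1:9, 2:0, 3:12, 4:0, 5:0, 6:6, 7:0, 8:0, 9:24.
9 has the largest value, 24, making it the main broker — the node through which the most shortest paths run.

9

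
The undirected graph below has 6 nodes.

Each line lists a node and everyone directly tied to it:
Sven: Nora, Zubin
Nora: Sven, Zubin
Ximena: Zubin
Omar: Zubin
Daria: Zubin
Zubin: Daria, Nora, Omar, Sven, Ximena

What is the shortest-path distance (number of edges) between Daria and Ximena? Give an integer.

2

One shortest route is Daria – Zubin – Ximena, which uses 2 edges, and Daria and Ximena are not directly tied, so nothing shorter exists. So d(Daria,Ximena) = 2.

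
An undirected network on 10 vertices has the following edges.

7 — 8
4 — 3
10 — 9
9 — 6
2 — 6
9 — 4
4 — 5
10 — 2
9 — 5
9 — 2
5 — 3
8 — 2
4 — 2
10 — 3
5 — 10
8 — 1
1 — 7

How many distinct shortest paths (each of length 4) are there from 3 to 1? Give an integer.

2

The shortest distance is 4. The length-4 paths are: 3–10–2–8–1; 3–4–2–8–1.
That gives 2 distinct shortest paths.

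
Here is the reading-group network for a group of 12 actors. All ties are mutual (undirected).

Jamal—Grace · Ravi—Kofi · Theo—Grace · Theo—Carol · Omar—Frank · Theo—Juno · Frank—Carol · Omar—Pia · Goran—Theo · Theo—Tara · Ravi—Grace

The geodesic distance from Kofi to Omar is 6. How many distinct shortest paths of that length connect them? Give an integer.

1

The shortest distance is 6, and the only length-6 path is Kofi–Ravi–Grace–Theo–Carol–Frank–Omar. So there is exactly 1 shortest path.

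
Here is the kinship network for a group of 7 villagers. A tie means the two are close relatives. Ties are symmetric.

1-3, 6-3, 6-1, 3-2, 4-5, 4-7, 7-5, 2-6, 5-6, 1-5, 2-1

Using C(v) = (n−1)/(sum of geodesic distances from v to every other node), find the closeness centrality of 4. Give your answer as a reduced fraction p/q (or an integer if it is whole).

Distances from 4: 1:2, 2:3, 3:3, 5:1, 6:2, 7:1. Sum = 12.
n = 7, so closeness = 6/12 = 1/2.

1/2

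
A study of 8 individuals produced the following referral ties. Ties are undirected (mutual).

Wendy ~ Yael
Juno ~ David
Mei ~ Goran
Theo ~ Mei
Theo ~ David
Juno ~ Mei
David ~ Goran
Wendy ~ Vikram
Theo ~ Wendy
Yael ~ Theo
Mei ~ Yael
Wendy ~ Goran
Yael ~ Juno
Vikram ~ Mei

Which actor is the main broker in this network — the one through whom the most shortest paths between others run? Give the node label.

Mei

Unnormalized betweenness of each node: David:7/6, Goran:89/60, Juno:31/30, Mei:143/30, Theo:119/60, Vikram:1/4, Wendy:41/15, Yael:19/12.
Mei has the largest value, 143/30, making it the main broker — the node through which the most shortest paths run.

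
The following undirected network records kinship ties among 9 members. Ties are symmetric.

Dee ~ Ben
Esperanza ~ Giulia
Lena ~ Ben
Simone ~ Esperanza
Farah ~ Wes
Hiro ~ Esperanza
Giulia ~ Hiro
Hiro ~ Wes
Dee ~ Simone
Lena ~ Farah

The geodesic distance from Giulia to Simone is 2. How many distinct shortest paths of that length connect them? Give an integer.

1

The shortest distance is 2, and the only length-2 path is Giulia–Esperanza–Simone. So there is exactly 1 shortest path.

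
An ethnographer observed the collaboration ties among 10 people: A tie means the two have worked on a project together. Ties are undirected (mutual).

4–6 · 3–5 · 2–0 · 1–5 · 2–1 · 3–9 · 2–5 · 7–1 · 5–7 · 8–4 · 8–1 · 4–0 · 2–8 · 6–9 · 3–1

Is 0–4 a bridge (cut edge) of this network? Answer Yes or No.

No

Even without that edge, 0 still reaches 4 via 0 – 2 – 8 – 4, so the network stays connected. Not a bridge.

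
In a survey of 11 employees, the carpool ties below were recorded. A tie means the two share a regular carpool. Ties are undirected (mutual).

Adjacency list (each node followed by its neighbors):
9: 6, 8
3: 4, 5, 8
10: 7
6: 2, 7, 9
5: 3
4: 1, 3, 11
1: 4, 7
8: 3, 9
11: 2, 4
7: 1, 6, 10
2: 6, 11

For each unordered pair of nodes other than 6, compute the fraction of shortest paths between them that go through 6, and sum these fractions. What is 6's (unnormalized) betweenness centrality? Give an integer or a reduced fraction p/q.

23/2

Pairs whose geodesics pass through 6 — 7–11: 1/2; 7–9: 1; 7–2: 1; 7–8: 1; 11–9: 1; 11–10: 1/2; 9–2: 1; 9–10: 1; 9–1: 1; 2–10: 1; 2–8: 1; 2–1: 1/2; 10–8: 1.
All other pairs contribute 0.
Summing the contributions gives betweenness(6) = 23/2.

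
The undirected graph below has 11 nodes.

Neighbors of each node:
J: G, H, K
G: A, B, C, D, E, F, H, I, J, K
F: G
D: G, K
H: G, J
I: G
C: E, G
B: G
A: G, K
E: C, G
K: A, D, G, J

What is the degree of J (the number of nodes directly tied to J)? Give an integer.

J is directly tied to G, H, and K. That is 3 neighbors, so the degree of J is 3.

3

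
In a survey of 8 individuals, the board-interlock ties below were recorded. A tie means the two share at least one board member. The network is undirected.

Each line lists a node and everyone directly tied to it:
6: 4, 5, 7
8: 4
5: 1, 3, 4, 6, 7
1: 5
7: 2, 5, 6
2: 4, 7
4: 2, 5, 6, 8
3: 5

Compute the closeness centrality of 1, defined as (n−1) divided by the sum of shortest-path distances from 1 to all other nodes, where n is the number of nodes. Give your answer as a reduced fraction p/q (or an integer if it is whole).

7/15

Distances from 1: 2:3, 3:2, 4:2, 5:1, 6:2, 7:2, 8:3. Sum = 15.
n = 8, so closeness = 7/15.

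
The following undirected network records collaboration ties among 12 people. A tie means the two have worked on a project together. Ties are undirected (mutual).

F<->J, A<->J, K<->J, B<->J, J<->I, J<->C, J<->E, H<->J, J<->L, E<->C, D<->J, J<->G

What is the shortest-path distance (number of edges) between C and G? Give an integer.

2

One shortest route is C – J – G, which uses 2 edges, and C and G are not directly tied, so nothing shorter exists. So d(C,G) = 2.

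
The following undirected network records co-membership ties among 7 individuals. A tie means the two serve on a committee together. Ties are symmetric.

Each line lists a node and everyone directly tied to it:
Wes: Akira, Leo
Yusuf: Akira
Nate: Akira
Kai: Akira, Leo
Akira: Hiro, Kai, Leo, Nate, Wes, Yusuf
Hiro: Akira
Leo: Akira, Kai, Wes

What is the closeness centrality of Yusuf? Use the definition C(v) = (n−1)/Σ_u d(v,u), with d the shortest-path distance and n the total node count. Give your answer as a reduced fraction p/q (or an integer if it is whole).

6/11

Distances from Yusuf: Akira:1, Hiro:2, Kai:2, Leo:2, Nate:2, Wes:2. Sum = 11.
n = 7, so closeness = 6/11.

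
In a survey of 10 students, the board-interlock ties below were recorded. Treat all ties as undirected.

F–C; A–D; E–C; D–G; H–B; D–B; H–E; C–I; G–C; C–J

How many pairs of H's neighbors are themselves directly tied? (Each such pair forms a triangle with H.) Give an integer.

0

H's neighbors are B and E, but none of them are tied to each other, so no triangle contains H.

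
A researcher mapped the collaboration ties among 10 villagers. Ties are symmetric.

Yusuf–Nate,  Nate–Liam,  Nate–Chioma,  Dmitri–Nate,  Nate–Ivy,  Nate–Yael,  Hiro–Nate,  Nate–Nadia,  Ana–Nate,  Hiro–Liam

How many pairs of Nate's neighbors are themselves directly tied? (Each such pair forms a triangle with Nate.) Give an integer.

Nate's neighbors: Ana, Chioma, Dmitri, Hiro, Ivy, Liam, Nadia, Yael, and Yusuf.
Neighbor pairs that are themselves tied: Nate–Hiro–Liam. Each forms one triangle with Nate, for 1 in total.

1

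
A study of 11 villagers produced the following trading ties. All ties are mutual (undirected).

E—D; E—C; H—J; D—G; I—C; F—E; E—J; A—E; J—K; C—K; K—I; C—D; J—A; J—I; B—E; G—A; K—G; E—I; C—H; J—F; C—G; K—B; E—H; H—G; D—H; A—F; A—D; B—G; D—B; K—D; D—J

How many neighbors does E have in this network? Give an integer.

8

E is directly tied to A, B, C, D, F, H, I, and J. That is 8 neighbors, so the degree of E is 8.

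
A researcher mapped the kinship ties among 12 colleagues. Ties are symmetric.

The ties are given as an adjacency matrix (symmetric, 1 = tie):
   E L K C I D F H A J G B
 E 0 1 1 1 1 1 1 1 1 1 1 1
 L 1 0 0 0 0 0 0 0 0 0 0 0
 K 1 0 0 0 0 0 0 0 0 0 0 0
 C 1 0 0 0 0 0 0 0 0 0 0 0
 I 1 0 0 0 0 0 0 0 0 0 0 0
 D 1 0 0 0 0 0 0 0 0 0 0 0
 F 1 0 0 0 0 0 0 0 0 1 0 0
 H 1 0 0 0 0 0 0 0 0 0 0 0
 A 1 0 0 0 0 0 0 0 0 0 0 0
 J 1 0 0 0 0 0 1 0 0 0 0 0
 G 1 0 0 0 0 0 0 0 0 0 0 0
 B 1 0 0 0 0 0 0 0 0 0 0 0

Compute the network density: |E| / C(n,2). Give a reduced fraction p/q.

2/11

There are 12 edges and 12 nodes, so the maximum possible is C(12,2) = 66.
Density = 12/66 = 2/11.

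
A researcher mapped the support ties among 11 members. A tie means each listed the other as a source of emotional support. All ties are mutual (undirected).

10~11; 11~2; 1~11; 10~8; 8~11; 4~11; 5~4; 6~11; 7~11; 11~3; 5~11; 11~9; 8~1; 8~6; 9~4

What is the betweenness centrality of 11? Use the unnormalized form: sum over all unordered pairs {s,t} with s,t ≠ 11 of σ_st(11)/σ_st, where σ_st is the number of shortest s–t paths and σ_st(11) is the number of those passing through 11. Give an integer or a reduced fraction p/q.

38

Pairs whose geodesics pass through 11 — 2–5: 1; 2–8: 1; 2–7: 1; 2–4: 1; 2–10: 1; 2–6: 1; 2–3: 1; 2–1: 1; 2–9: 1; 5–8: 1; 5–7: 1; 5–10: 1; 5–6: 1; 5–3: 1 … (+26 more pairs).
All other pairs contribute 0.
Summing the contributions gives betweenness(11) = 38.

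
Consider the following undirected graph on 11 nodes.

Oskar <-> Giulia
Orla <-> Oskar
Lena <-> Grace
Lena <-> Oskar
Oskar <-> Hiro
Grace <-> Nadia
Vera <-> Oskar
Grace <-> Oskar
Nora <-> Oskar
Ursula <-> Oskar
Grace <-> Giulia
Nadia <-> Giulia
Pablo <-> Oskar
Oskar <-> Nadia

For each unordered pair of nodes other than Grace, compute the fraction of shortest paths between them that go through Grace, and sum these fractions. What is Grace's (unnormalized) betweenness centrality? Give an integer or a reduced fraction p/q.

Pairs whose geodesics pass through Grace — Giulia–Lena: 1/2; Nadia–Lena: 1/2.
All other pairs contribute 0.
Summing the contributions gives betweenness(Grace) = 1.

1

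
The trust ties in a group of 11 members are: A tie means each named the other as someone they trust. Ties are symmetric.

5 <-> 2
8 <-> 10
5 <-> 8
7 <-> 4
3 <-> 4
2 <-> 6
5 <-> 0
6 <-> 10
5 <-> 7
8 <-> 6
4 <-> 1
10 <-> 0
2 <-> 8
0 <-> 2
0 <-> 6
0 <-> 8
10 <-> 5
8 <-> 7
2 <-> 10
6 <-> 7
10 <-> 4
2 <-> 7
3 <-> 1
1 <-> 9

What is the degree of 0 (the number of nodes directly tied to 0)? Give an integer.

0 is directly tied to 2, 5, 6, 8, and 10. That is 5 neighbors, so the degree of 0 is 5.

5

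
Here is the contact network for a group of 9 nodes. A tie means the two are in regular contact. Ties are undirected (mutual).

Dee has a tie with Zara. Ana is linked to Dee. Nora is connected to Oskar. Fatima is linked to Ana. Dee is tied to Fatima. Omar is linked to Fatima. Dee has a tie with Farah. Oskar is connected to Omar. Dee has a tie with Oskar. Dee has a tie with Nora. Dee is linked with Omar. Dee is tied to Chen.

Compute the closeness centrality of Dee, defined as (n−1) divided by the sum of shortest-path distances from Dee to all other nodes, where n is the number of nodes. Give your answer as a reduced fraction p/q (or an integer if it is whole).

1

Distances from Dee: Ana:1, Chen:1, Farah:1, Fatima:1, Nora:1, Omar:1, Oskar:1, Zara:1. Sum = 8.
n = 9, so closeness = 8/8 = 1.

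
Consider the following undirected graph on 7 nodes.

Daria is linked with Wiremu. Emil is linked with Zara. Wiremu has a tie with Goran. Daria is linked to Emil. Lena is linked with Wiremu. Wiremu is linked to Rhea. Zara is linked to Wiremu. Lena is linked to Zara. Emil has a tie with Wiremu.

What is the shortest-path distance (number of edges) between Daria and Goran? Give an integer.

2

One shortest route is Daria – Wiremu – Goran, which uses 2 edges, and Daria and Goran are not directly tied, so nothing shorter exists. So d(Daria,Goran) = 2.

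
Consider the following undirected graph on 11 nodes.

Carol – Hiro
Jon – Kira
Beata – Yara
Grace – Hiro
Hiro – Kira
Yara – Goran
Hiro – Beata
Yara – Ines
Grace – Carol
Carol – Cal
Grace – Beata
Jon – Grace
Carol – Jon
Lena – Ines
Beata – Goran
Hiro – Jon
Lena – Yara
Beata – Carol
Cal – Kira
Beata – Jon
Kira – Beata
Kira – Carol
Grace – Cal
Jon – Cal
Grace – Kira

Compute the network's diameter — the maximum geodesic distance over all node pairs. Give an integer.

Eccentricity of each node (its greatest distance to any other): Beata:2, Cal:4, Carol:3, Goran:3, Grace:3, Hiro:3, Ines:4, Jon:3, Kira:3, Lena:4, Yara:3.
The maximum eccentricity is 4, realized for instance by the pair Ines–Cal via Ines – Yara – Beata – Grace – Cal. So the diameter is 4.

4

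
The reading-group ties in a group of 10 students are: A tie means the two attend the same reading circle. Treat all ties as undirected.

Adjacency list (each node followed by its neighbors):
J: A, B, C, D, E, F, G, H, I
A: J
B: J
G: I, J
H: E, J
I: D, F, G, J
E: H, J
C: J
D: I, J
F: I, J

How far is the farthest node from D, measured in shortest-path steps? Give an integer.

2

Distances from D: A:2, B:2, C:2, E:2, F:2, G:2, H:2, I:1, J:1.
The largest is 2 (to C, B, A, F, E, G, and H), so the eccentricity of D is 2.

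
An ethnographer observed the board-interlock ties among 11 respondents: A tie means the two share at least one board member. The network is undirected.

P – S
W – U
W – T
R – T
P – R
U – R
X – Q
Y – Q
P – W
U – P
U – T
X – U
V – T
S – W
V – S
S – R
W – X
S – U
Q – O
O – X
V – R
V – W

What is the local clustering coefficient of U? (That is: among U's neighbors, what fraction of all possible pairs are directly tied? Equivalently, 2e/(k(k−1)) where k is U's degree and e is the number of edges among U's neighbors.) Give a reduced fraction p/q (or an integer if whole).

8/15

U's neighbors: P, R, S, T, W, and X (k = 6).
Possible neighbor pairs: C(6,2) = 15. Edges among them: P–R, P–S, P–W, R–S, R–T, S–W, T–W, W–X → e = 8.
Clustering(U) = 8/15.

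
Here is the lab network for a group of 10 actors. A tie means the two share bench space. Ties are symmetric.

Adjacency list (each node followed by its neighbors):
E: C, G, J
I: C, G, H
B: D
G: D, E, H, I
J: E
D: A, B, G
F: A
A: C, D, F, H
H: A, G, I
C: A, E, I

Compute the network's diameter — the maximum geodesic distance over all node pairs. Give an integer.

4

Eccentricity of each node (its greatest distance to any other): A:3, B:4, C:3, D:3, E:3, F:4, G:3, H:3, I:3, J:4.
The maximum eccentricity is 4, realized for instance by the pair J–B via J – E – G – D – B. So the diameter is 4.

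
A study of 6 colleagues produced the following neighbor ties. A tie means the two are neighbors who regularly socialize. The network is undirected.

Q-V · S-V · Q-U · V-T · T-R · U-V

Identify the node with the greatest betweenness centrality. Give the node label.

Unnormalized betweenness of each node: Q:0, R:0, S:0, T:4, U:0, V:8.
V has the largest value, 8, making it the main broker — the node through which the most shortest paths run.

V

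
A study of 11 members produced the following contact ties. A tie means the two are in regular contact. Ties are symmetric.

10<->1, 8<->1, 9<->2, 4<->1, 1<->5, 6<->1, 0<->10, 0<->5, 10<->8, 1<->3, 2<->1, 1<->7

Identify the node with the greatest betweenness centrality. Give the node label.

Unnormalized betweenness of each node: 0:1/2, 1:79/2, 2:9, 3:0, 4:0, 5:7/2, 6:0, 7:0, 8:0, 9:0, 10:9/2.
1 has the largest value, 79/2, making it the main broker — the node through which the most shortest paths run.

1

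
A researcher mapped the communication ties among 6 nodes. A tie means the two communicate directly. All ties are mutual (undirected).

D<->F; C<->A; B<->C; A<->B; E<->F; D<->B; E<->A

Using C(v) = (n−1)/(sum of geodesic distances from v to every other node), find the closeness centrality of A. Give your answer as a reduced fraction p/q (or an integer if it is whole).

5/7

Distances from A: B:1, C:1, D:2, E:1, F:2. Sum = 7.
n = 6, so closeness = 5/7.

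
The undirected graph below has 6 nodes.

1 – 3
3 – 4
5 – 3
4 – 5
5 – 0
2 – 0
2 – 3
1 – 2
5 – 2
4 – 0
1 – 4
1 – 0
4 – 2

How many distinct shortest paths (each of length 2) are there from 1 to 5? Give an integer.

The shortest distance is 2. The length-2 paths are: 1–2–5; 1–4–5; 1–0–5; 1–3–5.
That gives 4 distinct shortest paths.

4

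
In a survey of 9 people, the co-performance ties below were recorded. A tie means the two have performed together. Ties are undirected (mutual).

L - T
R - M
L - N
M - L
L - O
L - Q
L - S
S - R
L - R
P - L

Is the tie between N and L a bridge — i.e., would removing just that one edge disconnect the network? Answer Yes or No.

Without the N–L edge there is no alternate route between N and L, so the network disconnects. It is a bridge.

Yes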